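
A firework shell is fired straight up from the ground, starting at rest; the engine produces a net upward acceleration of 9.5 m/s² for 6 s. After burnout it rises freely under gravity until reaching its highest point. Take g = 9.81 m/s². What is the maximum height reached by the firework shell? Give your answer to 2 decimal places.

336.60 m

Phase 1 (powered ascent): v₀ = 0 m/s, a = 9.5 m/s².
v = v₀ + at = 0 + (9.5)(6) = 57.0 m/s
Δx = v₀t + ½at² = 0·6 + 0.5·9.5·6² = 171 m

Phase 2 (coasting upward): v₀ = 57.0 m/s, a = -9.81 m/s².
v = v₀ + at → t = (0 − 57.0) / -9.81 = 5.81 s
v² = v₀² + 2aΔx → Δx = (0² − 57.0²)/(2·-9.81) = 166 m
Maximum height = 171 + 166 = 337 m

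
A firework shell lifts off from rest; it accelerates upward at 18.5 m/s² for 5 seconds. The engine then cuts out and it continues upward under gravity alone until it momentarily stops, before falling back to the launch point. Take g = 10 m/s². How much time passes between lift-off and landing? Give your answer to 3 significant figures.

25.7 s

Phase 1 (powered ascent): v₀ = 0 m/s, a = 18.5 m/s².
v = v₀ + at = 0 + (18.5)(5) = 92.5 m/s
Δx = v₀t + ½at² = 0·5 + 0.5·18.5·5² = 231 m

Phase 2 (coasting upward): v₀ = 92.5 m/s, a = -10 m/s².
v = v₀ + at → t = (0 − 92.5) / -10 = 9.25 s
v² = v₀² + 2aΔx → Δx = (0² − 92.5²)/(2·-10) = 428 m

Phase 3 (free fall): v₀ = 0 m/s, a = -10 m/s².
Falls 659 m from rest: t = √(2·659/10) = 11.5 s; v = g·t = 115 m/s.
Total time = 5.00 + 9.25 + 11.5 = 25.7 s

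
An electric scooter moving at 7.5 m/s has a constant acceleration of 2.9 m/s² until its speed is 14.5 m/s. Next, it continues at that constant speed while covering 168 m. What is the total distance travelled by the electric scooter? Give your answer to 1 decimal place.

Phase 1 (accelerating): v₀ = 7.50 m/s, a = 2.9 m/s².
v = v₀ + at → t = (14.5 − 7.50) / 2.9 = 2.41 s
v² = v₀² + 2aΔx → Δx = (14.5² − 7.50²)/(2·2.9) = 26.6 m

Phase 2 (constant speed): v₀ = 14.5 m/s, a = 0 m/s².
Constant speed: t = d/v = 168/14.5 = 11.6 s
Total distance = 26.6 + 168 = 195 m

194.6 m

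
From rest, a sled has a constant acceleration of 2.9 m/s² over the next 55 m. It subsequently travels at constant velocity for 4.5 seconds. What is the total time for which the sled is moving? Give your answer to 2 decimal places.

Phase 1 (accelerating): v₀ = 0 m/s, a = 2.9 m/s².
v² = v₀² + 2aΔx = 0² + 2·2.9·55 = 319 → v = 17.9 m/s
t = (v − v₀)/a = (17.9 − 0)/2.9 = 6.16 s

Phase 2 (constant speed): v₀ = 17.9 m/s, a = 0 m/s².
v = v₀ + at = 17.9 + (0)(4.5) = 17.9 m/s
Δx = v₀t + ½at² = 17.9·4.5 + 0.5·0·4.5² = 80.4 m
Total time = 6.16 + 4.50 = 10.7 s

10.66 s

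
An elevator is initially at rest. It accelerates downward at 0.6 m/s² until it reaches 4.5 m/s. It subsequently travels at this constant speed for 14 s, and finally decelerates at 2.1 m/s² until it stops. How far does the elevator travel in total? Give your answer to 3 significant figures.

84.7 m

Phase 1 (accelerating): v₀ = 0 m/s, a = 0.6 m/s².
v = v₀ + at → t = (4.5 − 0) / 0.6 = 7.50 s
v² = v₀² + 2aΔx → Δx = (4.5² − 0²)/(2·0.6) = 16.9 m

Phase 2 (constant speed): v₀ = 4.50 m/s, a = 0 m/s².
v = v₀ + at = 4.50 + (0)(14) = 4.50 m/s
Δx = v₀t + ½at² = 4.50·14 + 0.5·0·14² = 63.0 m

Phase 3 (decelerating): v₀ = 4.50 m/s, a = -2.1 m/s².
v = v₀ + at → t = (0 − 4.50) / -2.1 = 2.14 s
v² = v₀² + 2aΔx → Δx = (0² − 4.50²)/(2·-2.1) = 4.82 m
Total distance = 16.9 + 63.0 + 4.82 = 84.7 m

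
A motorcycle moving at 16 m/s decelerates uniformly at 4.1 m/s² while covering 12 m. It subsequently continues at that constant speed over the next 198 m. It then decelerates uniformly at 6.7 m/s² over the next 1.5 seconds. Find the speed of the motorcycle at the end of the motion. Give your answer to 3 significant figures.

Phase 1 (decelerating): v₀ = 16.0 m/s, a = -4.1 m/s².
v² = v₀² + 2aΔx = 16.0² + 2·-4.1·12 = 158 → v = 12.6 m/s
t = (v − v₀)/a = (12.6 − 16.0)/-4.1 = 0.841 s

Phase 2 (constant speed): v₀ = 12.6 m/s, a = 0 m/s².
Constant speed: t = d/v = 198/12.6 = 15.8 s

Phase 3 (decelerating): v₀ = 12.6 m/s, a = -6.7 m/s².
v = v₀ + at = 12.6 + (-6.7)(1.5) = 2.50 m/s
Δx = v₀t + ½at² = 12.6·1.5 + 0.5·-6.7·1.5² = 11.3 m
Final speed = 2.50 m/s

2.50 m/s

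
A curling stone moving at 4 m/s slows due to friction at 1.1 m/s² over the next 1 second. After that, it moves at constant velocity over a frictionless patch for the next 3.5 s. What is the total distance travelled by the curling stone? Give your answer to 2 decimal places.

13.60 m

Phase 1 (decelerating): v₀ = 4.00 m/s, a = -1.1 m/s².
v = v₀ + at = 4.00 + (-1.1)(1) = 2.90 m/s
Δx = v₀t + ½at² = 4.00·1 + 0.5·-1.1·1² = 3.45 m

Phase 2 (constant speed): v₀ = 2.90 m/s, a = 0 m/s².
v = v₀ + at = 2.90 + (0)(3.5) = 2.90 m/s
Δx = v₀t + ½at² = 2.90·3.5 + 0.5·0·3.5² = 10.2 m
Total distance = 3.45 + 10.2 = 13.6 m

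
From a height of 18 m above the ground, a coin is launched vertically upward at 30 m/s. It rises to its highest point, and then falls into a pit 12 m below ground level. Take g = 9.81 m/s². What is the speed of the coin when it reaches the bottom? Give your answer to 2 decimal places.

Phase 1 (rising): v₀ = 30.0 m/s, a = -9.81 m/s².
v = v₀ + at → t = (0 − 30.0) / -9.81 = 3.06 s
v² = v₀² + 2aΔx → Δx = (0² − 30.0²)/(2·-9.81) = 45.9 m

Phase 2 (falling): v₀ = 0 m/s, a = -9.81 m/s².
Falls 75.9 m from rest: t = √(2·75.9/9.81) = 3.93 s; v = g·t = 38.6 m/s.
Final speed = 38.6 m/s

38.58 m/s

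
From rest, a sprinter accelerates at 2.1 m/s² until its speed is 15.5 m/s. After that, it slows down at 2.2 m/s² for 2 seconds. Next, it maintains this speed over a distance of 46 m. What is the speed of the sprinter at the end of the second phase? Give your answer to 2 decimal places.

Phase 1 (accelerating): v₀ = 0 m/s, a = 2.1 m/s².
v = v₀ + at → t = (15.5 − 0) / 2.1 = 7.38 s
v² = v₀² + 2aΔx → Δx = (15.5² − 0²)/(2·2.1) = 57.2 m

Phase 2 (decelerating): v₀ = 15.5 m/s, a = -2.2 m/s².
v = v₀ + at = 15.5 + (-2.2)(2) = 11.1 m/s
Δx = v₀t + ½at² = 15.5·2 + 0.5·-2.2·2² = 26.6 m
Speed at end of phase 2 = 11.1 m/s

11.10 m/s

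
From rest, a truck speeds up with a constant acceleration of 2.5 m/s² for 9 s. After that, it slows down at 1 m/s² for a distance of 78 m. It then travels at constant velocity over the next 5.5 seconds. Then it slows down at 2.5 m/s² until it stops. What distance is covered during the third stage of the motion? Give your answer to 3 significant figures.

103 m

Phase 1 (accelerating): v₀ = 0 m/s, a = 2.5 m/s².
v = v₀ + at = 0 + (2.5)(9) = 22.5 m/s
Δx = v₀t + ½at² = 0·9 + 0.5·2.5·9² = 101 m

Phase 2 (decelerating): v₀ = 22.5 m/s, a = -1 m/s².
v² = v₀² + 2aΔx = 22.5² + 2·-1·78 = 350 → v = 18.7 m/s
t = (v − v₀)/a = (18.7 − 22.5)/-1 = 3.79 s

Phase 3 (constant speed): v₀ = 18.7 m/s, a = 0 m/s².
v = v₀ + at = 18.7 + (0)(5.5) = 18.7 m/s
Δx = v₀t + ½at² = 18.7·5.5 + 0.5·0·5.5² = 103 m
Distance in phase 3 = 103 m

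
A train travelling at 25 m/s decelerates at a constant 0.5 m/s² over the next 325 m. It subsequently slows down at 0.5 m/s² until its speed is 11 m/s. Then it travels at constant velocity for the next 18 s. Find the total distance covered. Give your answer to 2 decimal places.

Phase 1 (decelerating): v₀ = 25.0 m/s, a = -0.5 m/s².
v² = v₀² + 2aΔx = 25.0² + 2·-0.5·325 = 300 → v = 17.3 m/s
t = (v − v₀)/a = (17.3 − 25.0)/-0.5 = 15.4 s

Phase 2 (decelerating): v₀ = 17.3 m/s, a = -0.5 m/s².
v = v₀ + at → t = (11 − 17.3) / -0.5 = 12.6 s
v² = v₀² + 2aΔx → Δx = (11² − 17.3²)/(2·-0.5) = 179 m

Phase 3 (constant speed): v₀ = 11.0 m/s, a = 0 m/s².
v = v₀ + at = 11.0 + (0)(18) = 11.0 m/s
Δx = v₀t + ½at² = 11.0·18 + 0.5·0·18² = 198 m
Total distance = 325 + 179 + 198 = 702 m

702.00 m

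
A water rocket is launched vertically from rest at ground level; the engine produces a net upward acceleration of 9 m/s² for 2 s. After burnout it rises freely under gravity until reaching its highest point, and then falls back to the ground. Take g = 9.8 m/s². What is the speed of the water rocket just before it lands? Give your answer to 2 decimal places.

26.02 m/s

Phase 1 (powered ascent): v₀ = 0 m/s, a = 9 m/s².
v = v₀ + at = 0 + (9)(2) = 18.0 m/s
Δx = v₀t + ½at² = 0·2 + 0.5·9·2² = 18.0 m

Phase 2 (coasting upward): v₀ = 18.0 m/s, a = -9.8 m/s².
v = v₀ + at → t = (0 − 18.0) / -9.8 = 1.84 s
v² = v₀² + 2aΔx → Δx = (0² − 18.0²)/(2·-9.8) = 16.5 m

Phase 3 (free fall): v₀ = 0 m/s, a = -9.8 m/s².
Falls 34.5 m from rest: t = √(2·34.5/9.8) = 2.65 s; v = g·t = 26.0 m/s.
Impact speed = 26.0 m/s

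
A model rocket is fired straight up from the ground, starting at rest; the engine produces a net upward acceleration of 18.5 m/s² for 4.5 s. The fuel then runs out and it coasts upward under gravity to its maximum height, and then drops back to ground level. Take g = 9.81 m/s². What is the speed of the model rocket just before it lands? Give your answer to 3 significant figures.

Phase 1 (powered ascent): v₀ = 0 m/s, a = 18.5 m/s².
v = v₀ + at = 0 + (18.5)(4.5) = 83.2 m/s
Δx = v₀t + ½at² = 0·4.5 + 0.5·18.5·4.5² = 187 m

Phase 2 (coasting upward): v₀ = 83.2 m/s, a = -9.81 m/s².
v = v₀ + at → t = (0 − 83.2) / -9.81 = 8.49 s
v² = v₀² + 2aΔx → Δx = (0² − 83.2²)/(2·-9.81) = 353 m

Phase 3 (free fall): v₀ = 0 m/s, a = -9.81 m/s².
Falls 541 m from rest: t = √(2·541/9.81) = 10.5 s; v = g·t = 103 m/s.
Impact speed = 103 m/s

103 m/s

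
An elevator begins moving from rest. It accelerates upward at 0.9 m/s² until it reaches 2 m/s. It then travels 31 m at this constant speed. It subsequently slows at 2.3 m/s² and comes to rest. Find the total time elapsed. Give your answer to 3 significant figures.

18.6 s

Phase 1 (accelerating): v₀ = 0 m/s, a = 0.9 m/s².
v = v₀ + at → t = (2 − 0) / 0.9 = 2.22 s
v² = v₀² + 2aΔx → Δx = (2² − 0²)/(2·0.9) = 2.22 m

Phase 2 (constant speed): v₀ = 2.00 m/s, a = 0 m/s².
Constant speed: t = d/v = 31/2.00 = 15.5 s

Phase 3 (decelerating): v₀ = 2.00 m/s, a = -2.3 m/s².
v = v₀ + at → t = (0 − 2.00) / -2.3 = 0.870 s
v² = v₀² + 2aΔx → Δx = (0² − 2.00²)/(2·-2.3) = 0.870 m
Total time = 2.22 + 15.5 + 0.870 = 18.6 s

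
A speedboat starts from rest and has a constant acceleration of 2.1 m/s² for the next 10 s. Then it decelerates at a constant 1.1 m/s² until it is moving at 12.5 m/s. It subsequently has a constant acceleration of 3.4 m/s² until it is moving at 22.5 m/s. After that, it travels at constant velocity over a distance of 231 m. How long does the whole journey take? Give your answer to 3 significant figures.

30.9 s

Phase 1 (accelerating): v₀ = 0 m/s, a = 2.1 m/s².
v = v₀ + at = 0 + (2.1)(10) = 21.0 m/s
Δx = v₀t + ½at² = 0·10 + 0.5·2.1·10² = 105 m

Phase 2 (decelerating): v₀ = 21.0 m/s, a = -1.1 m/s².
v = v₀ + at → t = (12.5 − 21.0) / -1.1 = 7.73 s
v² = v₀² + 2aΔx → Δx = (12.5² − 21.0²)/(2·-1.1) = 129 m

Phase 3 (accelerating): v₀ = 12.5 m/s, a = 3.4 m/s².
v = v₀ + at → t = (22.5 − 12.5) / 3.4 = 2.94 s
v² = v₀² + 2aΔx → Δx = (22.5² − 12.5²)/(2·3.4) = 51.5 m

Phase 4 (constant speed): v₀ = 22.5 m/s, a = 0 m/s².
Constant speed: t = d/v = 231/22.5 = 10.3 s
Total time = 10.0 + 7.73 + 2.94 + 10.3 = 30.9 s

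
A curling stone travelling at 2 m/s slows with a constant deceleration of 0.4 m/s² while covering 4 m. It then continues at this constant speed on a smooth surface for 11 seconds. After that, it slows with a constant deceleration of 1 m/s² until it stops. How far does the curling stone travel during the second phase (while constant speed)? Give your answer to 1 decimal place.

9.8 m

Phase 1 (decelerating): v₀ = 2.00 m/s, a = -0.4 m/s².
v² = v₀² + 2aΔx = 2.00² + 2·-0.4·4 = 0.800 → v = 0.894 m/s
t = (v − v₀)/a = (0.894 − 2.00)/-0.4 = 2.76 s

Phase 2 (constant speed): v₀ = 0.894 m/s, a = 0 m/s².
v = v₀ + at = 0.894 + (0)(11) = 0.894 m/s
Δx = v₀t + ½at² = 0.894·11 + 0.5·0·11² = 9.84 m
Distance in phase 2 = 9.84 m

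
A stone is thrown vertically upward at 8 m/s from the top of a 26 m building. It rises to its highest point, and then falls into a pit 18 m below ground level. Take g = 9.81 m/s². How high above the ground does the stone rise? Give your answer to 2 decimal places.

Phase 1 (rising): v₀ = 8.00 m/s, a = -9.81 m/s².
v = v₀ + at → t = (0 − 8.00) / -9.81 = 0.815 s
v² = v₀² + 2aΔx → Δx = (0² − 8.00²)/(2·-9.81) = 3.26 m
Maximum height = 26 + 3.26 = 29.3 m

29.26 m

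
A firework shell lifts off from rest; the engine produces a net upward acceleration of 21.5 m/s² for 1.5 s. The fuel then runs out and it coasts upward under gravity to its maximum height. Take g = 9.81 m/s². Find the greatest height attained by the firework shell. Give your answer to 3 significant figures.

77.2 m

Phase 1 (powered ascent): v₀ = 0 m/s, a = 21.5 m/s².
v = v₀ + at = 0 + (21.5)(1.5) = 32.2 m/s
Δx = v₀t + ½at² = 0·1.5 + 0.5·21.5·1.5² = 24.2 m

Phase 2 (coasting upward): v₀ = 32.2 m/s, a = -9.81 m/s².
v = v₀ + at → t = (0 − 32.2) / -9.81 = 3.29 s
v² = v₀² + 2aΔx → Δx = (0² − 32.2²)/(2·-9.81) = 53.0 m
Maximum height = 24.2 + 53.0 = 77.2 m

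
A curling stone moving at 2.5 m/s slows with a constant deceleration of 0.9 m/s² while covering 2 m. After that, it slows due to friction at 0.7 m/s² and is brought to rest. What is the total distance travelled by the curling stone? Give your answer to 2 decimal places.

3.89 m

Phase 1 (decelerating): v₀ = 2.50 m/s, a = -0.9 m/s².
v² = v₀² + 2aΔx = 2.50² + 2·-0.9·2 = 2.65 → v = 1.63 m/s
t = (v − v₀)/a = (1.63 − 2.50)/-0.9 = 0.969 s

Phase 2 (decelerating): v₀ = 1.63 m/s, a = -0.7 m/s².
v = v₀ + at → t = (0 − 1.63) / -0.7 = 2.33 s
v² = v₀² + 2aΔx → Δx = (0² − 1.63²)/(2·-0.7) = 1.89 m
Total distance = 2.00 + 1.89 = 3.89 m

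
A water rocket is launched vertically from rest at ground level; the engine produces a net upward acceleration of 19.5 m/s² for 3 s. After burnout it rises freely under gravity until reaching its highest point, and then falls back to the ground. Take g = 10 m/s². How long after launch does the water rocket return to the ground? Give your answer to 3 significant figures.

16.0 s

Phase 1 (powered ascent): v₀ = 0 m/s, a = 19.5 m/s².
v = v₀ + at = 0 + (19.5)(3) = 58.5 m/s
Δx = v₀t + ½at² = 0·3 + 0.5·19.5·3² = 87.8 m

Phase 2 (coasting upward): v₀ = 58.5 m/s, a = -10 m/s².
v = v₀ + at → t = (0 − 58.5) / -10 = 5.85 s
v² = v₀² + 2aΔx → Δx = (0² − 58.5²)/(2·-10) = 171 m

Phase 3 (free fall): v₀ = 0 m/s, a = -10 m/s².
Falls 259 m from rest: t = √(2·259/10) = 7.20 s; v = g·t = 72.0 m/s.
Total time = 3.00 + 5.85 + 7.20 = 16.0 s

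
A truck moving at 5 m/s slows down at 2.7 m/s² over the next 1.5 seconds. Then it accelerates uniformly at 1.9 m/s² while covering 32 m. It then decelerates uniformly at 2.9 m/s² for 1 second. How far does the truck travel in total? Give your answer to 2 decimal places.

Phase 1 (decelerating): v₀ = 5.00 m/s, a = -2.7 m/s².
v = v₀ + at = 5.00 + (-2.7)(1.5) = 0.950 m/s
Δx = v₀t + ½at² = 5.00·1.5 + 0.5·-2.7·1.5² = 4.46 m

Phase 2 (accelerating): v₀ = 0.950 m/s, a = 1.9 m/s².
v² = v₀² + 2aΔx = 0.950² + 2·1.9·32 = 123 → v = 11.1 m/s
t = (v − v₀)/a = (11.1 − 0.950)/1.9 = 5.33 s

Phase 3 (decelerating): v₀ = 11.1 m/s, a = -2.9 m/s².
v = v₀ + at = 11.1 + (-2.9)(1) = 8.17 m/s
Δx = v₀t + ½at² = 11.1·1 + 0.5·-2.9·1² = 9.62 m
Total distance = 4.46 + 32.0 + 9.62 = 46.1 m

46.08 m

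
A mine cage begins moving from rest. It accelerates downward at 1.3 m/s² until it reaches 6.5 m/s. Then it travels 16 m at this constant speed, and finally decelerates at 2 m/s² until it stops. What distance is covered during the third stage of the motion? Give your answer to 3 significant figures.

10.6 m

Phase 1 (accelerating): v₀ = 0 m/s, a = 1.3 m/s².
v = v₀ + at → t = (6.5 − 0) / 1.3 = 5.00 s
v² = v₀² + 2aΔx → Δx = (6.5² − 0²)/(2·1.3) = 16.2 m

Phase 2 (constant speed): v₀ = 6.50 m/s, a = 0 m/s².
Constant speed: t = d/v = 16/6.50 = 2.46 s

Phase 3 (decelerating): v₀ = 6.50 m/s, a = -2 m/s².
v = v₀ + at → t = (0 − 6.50) / -2 = 3.25 s
v² = v₀² + 2aΔx → Δx = (0² − 6.50²)/(2·-2) = 10.6 m
Distance in phase 3 = 10.6 m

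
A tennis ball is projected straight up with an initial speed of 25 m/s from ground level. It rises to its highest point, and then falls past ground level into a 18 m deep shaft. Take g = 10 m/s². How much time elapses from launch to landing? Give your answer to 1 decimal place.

5.6 s

Phase 1 (rising): v₀ = 25.0 m/s, a = -10 m/s².
v = v₀ + at → t = (0 − 25.0) / -10 = 2.50 s
v² = v₀² + 2aΔx → Δx = (0² − 25.0²)/(2·-10) = 31.2 m

Phase 2 (falling): v₀ = 0 m/s, a = -10 m/s².
Falls 49.2 m from rest: t = √(2·49.2/10) = 3.14 s; v = g·t = 31.4 m/s.
Total time = 2.50 + 3.14 = 5.64 s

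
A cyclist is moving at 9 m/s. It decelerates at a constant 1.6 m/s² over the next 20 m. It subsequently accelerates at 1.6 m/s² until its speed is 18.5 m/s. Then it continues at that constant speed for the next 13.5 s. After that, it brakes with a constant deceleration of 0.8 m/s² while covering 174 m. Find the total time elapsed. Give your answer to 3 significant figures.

38.7 s

Phase 1 (decelerating): v₀ = 9.00 m/s, a = -1.6 m/s².
v² = v₀² + 2aΔx = 9.00² + 2·-1.6·20 = 17.0 → v = 4.12 m/s
t = (v − v₀)/a = (4.12 − 9.00)/-1.6 = 3.05 s

Phase 2 (accelerating): v₀ = 4.12 m/s, a = 1.6 m/s².
v = v₀ + at → t = (18.5 − 4.12) / 1.6 = 8.99 s
v² = v₀² + 2aΔx → Δx = (18.5² − 4.12²)/(2·1.6) = 102 m

Phase 3 (constant speed): v₀ = 18.5 m/s, a = 0 m/s².
v = v₀ + at = 18.5 + (0)(13.5) = 18.5 m/s
Δx = v₀t + ½at² = 18.5·13.5 + 0.5·0·13.5² = 250 m

Phase 4 (decelerating): v₀ = 18.5 m/s, a = -0.8 m/s².
v² = v₀² + 2aΔx = 18.5² + 2·-0.8·174 = 63.8 → v = 7.99 m/s
t = (v − v₀)/a = (7.99 − 18.5)/-0.8 = 13.1 s
Total time = 3.05 + 8.99 + 13.5 + 13.1 = 38.7 s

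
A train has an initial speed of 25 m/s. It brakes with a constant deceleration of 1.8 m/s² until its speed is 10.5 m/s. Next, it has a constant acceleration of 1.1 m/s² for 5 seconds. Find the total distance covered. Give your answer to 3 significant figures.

Phase 1 (decelerating): v₀ = 25.0 m/s, a = -1.8 m/s².
v = v₀ + at → t = (10.5 − 25.0) / -1.8 = 8.06 s
v² = v₀² + 2aΔx → Δx = (10.5² − 25.0²)/(2·-1.8) = 143 m

Phase 2 (accelerating): v₀ = 10.5 m/s, a = 1.1 m/s².
v = v₀ + at = 10.5 + (1.1)(5) = 16.0 m/s
Δx = v₀t + ½at² = 10.5·5 + 0.5·1.1·5² = 66.2 m
Total distance = 143 + 66.2 = 209 m

209 m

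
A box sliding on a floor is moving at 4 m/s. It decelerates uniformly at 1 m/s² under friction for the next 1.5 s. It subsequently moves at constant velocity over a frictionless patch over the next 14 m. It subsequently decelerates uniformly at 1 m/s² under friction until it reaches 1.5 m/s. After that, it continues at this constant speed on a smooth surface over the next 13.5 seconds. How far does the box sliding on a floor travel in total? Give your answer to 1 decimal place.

Phase 1 (decelerating): v₀ = 4.00 m/s, a = -1 m/s².
v = v₀ + at = 4.00 + (-1)(1.5) = 2.50 m/s
Δx = v₀t + ½at² = 4.00·1.5 + 0.5·-1·1.5² = 4.88 m

Phase 2 (constant speed): v₀ = 2.50 m/s, a = 0 m/s².
Constant speed: t = d/v = 14/2.50 = 5.60 s

Phase 3 (decelerating): v₀ = 2.50 m/s, a = -1 m/s².
v = v₀ + at → t = (1.5 − 2.50) / -1 = 1.00 s
v² = v₀² + 2aΔx → Δx = (1.5² − 2.50²)/(2·-1) = 2.00 m

Phase 4 (constant speed): v₀ = 1.50 m/s, a = 0 m/s².
v = v₀ + at = 1.50 + (0)(13.5) = 1.50 m/s
Δx = v₀t + ½at² = 1.50·13.5 + 0.5·0·13.5² = 20.2 m
Total distance = 4.88 + 14.0 + 2.00 + 20.2 = 41.1 m

41.1 m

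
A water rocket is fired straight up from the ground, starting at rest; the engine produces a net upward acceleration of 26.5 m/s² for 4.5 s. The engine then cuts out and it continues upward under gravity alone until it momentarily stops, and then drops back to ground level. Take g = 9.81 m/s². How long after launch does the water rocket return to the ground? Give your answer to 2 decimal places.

Phase 1 (powered ascent): v₀ = 0 m/s, a = 26.5 m/s².
v = v₀ + at = 0 + (26.5)(4.5) = 119 m/s
Δx = v₀t + ½at² = 0·4.5 + 0.5·26.5·4.5² = 268 m

Phase 2 (coasting upward): v₀ = 119 m/s, a = -9.81 m/s².
v = v₀ + at → t = (0 − 119) / -9.81 = 12.2 s
v² = v₀² + 2aΔx → Δx = (0² − 119²)/(2·-9.81) = 725 m

Phase 3 (free fall): v₀ = 0 m/s, a = -9.81 m/s².
Falls 993 m from rest: t = √(2·993/9.81) = 14.2 s; v = g·t = 140 m/s.
Total time = 4.50 + 12.2 + 14.2 = 30.9 s

30.89 s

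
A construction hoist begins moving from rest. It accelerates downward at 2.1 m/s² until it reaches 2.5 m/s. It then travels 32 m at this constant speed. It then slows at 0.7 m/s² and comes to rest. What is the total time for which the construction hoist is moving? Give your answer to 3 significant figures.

17.6 s

Phase 1 (accelerating): v₀ = 0 m/s, a = 2.1 m/s².
v = v₀ + at → t = (2.5 − 0) / 2.1 = 1.19 s
v² = v₀² + 2aΔx → Δx = (2.5² − 0²)/(2·2.1) = 1.49 m

Phase 2 (constant speed): v₀ = 2.50 m/s, a = 0 m/s².
Constant speed: t = d/v = 32/2.50 = 12.8 s

Phase 3 (decelerating): v₀ = 2.50 m/s, a = -0.7 m/s².
v = v₀ + at → t = (0 − 2.50) / -0.7 = 3.57 s
v² = v₀² + 2aΔx → Δx = (0² − 2.50²)/(2·-0.7) = 4.46 m
Total time = 1.19 + 12.8 + 3.57 = 17.6 s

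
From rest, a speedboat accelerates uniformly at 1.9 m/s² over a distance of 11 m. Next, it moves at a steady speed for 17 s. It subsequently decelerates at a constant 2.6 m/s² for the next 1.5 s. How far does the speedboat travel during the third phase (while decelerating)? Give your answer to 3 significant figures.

6.77 m

Phase 1 (accelerating): v₀ = 0 m/s, a = 1.9 m/s².
v² = v₀² + 2aΔx = 0² + 2·1.9·11 = 41.8 → v = 6.47 m/s
t = (v − v₀)/a = (6.47 − 0)/1.9 = 3.40 s

Phase 2 (constant speed): v₀ = 6.47 m/s, a = 0 m/s².
v = v₀ + at = 6.47 + (0)(17) = 6.47 m/s
Δx = v₀t + ½at² = 6.47·17 + 0.5·0·17² = 110 m

Phase 3 (decelerating): v₀ = 6.47 m/s, a = -2.6 m/s².
v = v₀ + at = 6.47 + (-2.6)(1.5) = 2.57 m/s
Δx = v₀t + ½at² = 6.47·1.5 + 0.5·-2.6·1.5² = 6.77 m
Distance in phase 3 = 6.77 m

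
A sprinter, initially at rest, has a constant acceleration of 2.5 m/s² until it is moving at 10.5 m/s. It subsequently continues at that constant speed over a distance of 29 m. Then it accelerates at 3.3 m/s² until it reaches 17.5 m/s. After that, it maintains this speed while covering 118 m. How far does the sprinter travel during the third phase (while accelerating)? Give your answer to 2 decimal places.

29.70 m

Phase 1 (accelerating): v₀ = 0 m/s, a = 2.5 m/s².
v = v₀ + at → t = (10.5 − 0) / 2.5 = 4.20 s
v² = v₀² + 2aΔx → Δx = (10.5² − 0²)/(2·2.5) = 22.1 m

Phase 2 (constant speed): v₀ = 10.5 m/s, a = 0 m/s².
Constant speed: t = d/v = 29/10.5 = 2.76 s

Phase 3 (accelerating): v₀ = 10.5 m/s, a = 3.3 m/s².
v = v₀ + at → t = (17.5 − 10.5) / 3.3 = 2.12 s
v² = v₀² + 2aΔx → Δx = (17.5² − 10.5²)/(2·3.3) = 29.7 m
Distance in phase 3 = 29.7 m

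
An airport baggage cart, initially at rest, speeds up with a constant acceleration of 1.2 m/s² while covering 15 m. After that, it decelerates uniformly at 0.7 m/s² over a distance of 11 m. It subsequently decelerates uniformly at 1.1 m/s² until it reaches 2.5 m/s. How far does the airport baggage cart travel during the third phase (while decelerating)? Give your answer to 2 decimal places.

Phase 1 (accelerating): v₀ = 0 m/s, a = 1.2 m/s².
v² = v₀² + 2aΔx = 0² + 2·1.2·15 = 36.0 → v = 6.00 m/s
t = (v − v₀)/a = (6.00 − 0)/1.2 = 5.00 s

Phase 2 (decelerating): v₀ = 6.00 m/s, a = -0.7 m/s².
v² = v₀² + 2aΔx = 6.00² + 2·-0.7·11 = 20.6 → v = 4.54 m/s
t = (v − v₀)/a = (4.54 − 6.00)/-0.7 = 2.09 s

Phase 3 (decelerating): v₀ = 4.54 m/s, a = -1.1 m/s².
v = v₀ + at → t = (2.5 − 4.54) / -1.1 = 1.85 s
v² = v₀² + 2aΔx → Δx = (2.5² − 4.54²)/(2·-1.1) = 6.52 m
Distance in phase 3 = 6.52 m

6.52 m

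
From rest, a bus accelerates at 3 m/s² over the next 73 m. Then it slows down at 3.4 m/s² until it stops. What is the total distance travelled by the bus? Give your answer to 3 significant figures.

Phase 1 (accelerating): v₀ = 0 m/s, a = 3 m/s².
v² = v₀² + 2aΔx = 0² + 2·3·73 = 438 → v = 20.9 m/s
t = (v − v₀)/a = (20.9 − 0)/3 = 6.98 s

Phase 2 (decelerating): v₀ = 20.9 m/s, a = -3.4 m/s².
v = v₀ + at → t = (0 − 20.9) / -3.4 = 6.16 s
v² = v₀² + 2aΔx → Δx = (0² − 20.9²)/(2·-3.4) = 64.4 m
Total distance = 73.0 + 64.4 = 137 m

137 m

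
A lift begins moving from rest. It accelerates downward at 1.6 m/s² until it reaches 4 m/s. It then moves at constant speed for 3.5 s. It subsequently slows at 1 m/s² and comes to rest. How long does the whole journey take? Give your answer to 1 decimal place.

10.0 s

Phase 1 (accelerating): v₀ = 0 m/s, a = 1.6 m/s².
v = v₀ + at → t = (4 − 0) / 1.6 = 2.50 s
v² = v₀² + 2aΔx → Δx = (4² − 0²)/(2·1.6) = 5.00 m

Phase 2 (constant speed): v₀ = 4.00 m/s, a = 0 m/s².
v = v₀ + at = 4.00 + (0)(3.5) = 4.00 m/s
Δx = v₀t + ½at² = 4.00·3.5 + 0.5·0·3.5² = 14.0 m

Phase 3 (decelerating): v₀ = 4.00 m/s, a = -1 m/s².
v = v₀ + at → t = (0 − 4.00) / -1 = 4.00 s
v² = v₀² + 2aΔx → Δx = (0² − 4.00²)/(2·-1) = 8.00 m
Total time = 2.50 + 3.50 + 4.00 = 10.0 s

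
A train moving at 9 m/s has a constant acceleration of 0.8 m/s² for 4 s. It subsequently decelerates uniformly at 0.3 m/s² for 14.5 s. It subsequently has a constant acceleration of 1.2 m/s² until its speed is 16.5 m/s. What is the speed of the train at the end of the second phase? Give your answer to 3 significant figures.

7.85 m/s

Phase 1 (accelerating): v₀ = 9.00 m/s, a = 0.8 m/s².
v = v₀ + at = 9.00 + (0.8)(4) = 12.2 m/s
Δx = v₀t + ½at² = 9.00·4 + 0.5·0.8·4² = 42.4 m

Phase 2 (decelerating): v₀ = 12.2 m/s, a = -0.3 m/s².
v = v₀ + at = 12.2 + (-0.3)(14.5) = 7.85 m/s
Δx = v₀t + ½at² = 12.2·14.5 + 0.5·-0.3·14.5² = 145 m
Speed at end of phase 2 = 7.85 m/s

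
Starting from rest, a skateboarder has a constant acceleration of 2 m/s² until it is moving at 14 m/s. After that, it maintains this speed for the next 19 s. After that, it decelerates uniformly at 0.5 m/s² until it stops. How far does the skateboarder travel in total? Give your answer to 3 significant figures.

Phase 1 (accelerating): v₀ = 0 m/s, a = 2 m/s².
v = v₀ + at → t = (14 − 0) / 2 = 7.00 s
v² = v₀² + 2aΔx → Δx = (14² − 0²)/(2·2) = 49.0 m

Phase 2 (constant speed): v₀ = 14.0 m/s, a = 0 m/s².
v = v₀ + at = 14.0 + (0)(19) = 14.0 m/s
Δx = v₀t + ½at² = 14.0·19 + 0.5·0·19² = 266 m

Phase 3 (decelerating): v₀ = 14.0 m/s, a = -0.5 m/s².
v = v₀ + at → t = (0 − 14.0) / -0.5 = 28.0 s
v² = v₀² + 2aΔx → Δx = (0² − 14.0²)/(2·-0.5) = 196 m
Total distance = 49.0 + 266 + 196 = 511 m

511 m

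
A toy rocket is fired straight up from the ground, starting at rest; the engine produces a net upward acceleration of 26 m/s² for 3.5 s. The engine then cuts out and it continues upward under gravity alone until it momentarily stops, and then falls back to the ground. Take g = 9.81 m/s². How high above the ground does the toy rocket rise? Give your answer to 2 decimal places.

Phase 1 (powered ascent): v₀ = 0 m/s, a = 26 m/s².
v = v₀ + at = 0 + (26)(3.5) = 91.0 m/s
Δx = v₀t + ½at² = 0·3.5 + 0.5·26·3.5² = 159 m

Phase 2 (coasting upward): v₀ = 91.0 m/s, a = -9.81 m/s².
v = v₀ + at → t = (0 − 91.0) / -9.81 = 9.28 s
v² = v₀² + 2aΔx → Δx = (0² − 91.0²)/(2·-9.81) = 422 m
Maximum height = 159 + 422 = 581 m

581.32 m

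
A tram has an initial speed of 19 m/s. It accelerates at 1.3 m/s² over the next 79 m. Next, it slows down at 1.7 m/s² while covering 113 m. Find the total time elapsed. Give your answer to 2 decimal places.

Phase 1 (accelerating): v₀ = 19.0 m/s, a = 1.3 m/s².
v² = v₀² + 2aΔx = 19.0² + 2·1.3·79 = 566 → v = 23.8 m/s
t = (v − v₀)/a = (23.8 − 19.0)/1.3 = 3.69 s

Phase 2 (decelerating): v₀ = 23.8 m/s, a = -1.7 m/s².
v² = v₀² + 2aΔx = 23.8² + 2·-1.7·113 = 182 → v = 13.5 m/s
t = (v − v₀)/a = (13.5 − 23.8)/-1.7 = 6.06 s
Total time = 3.69 + 6.06 = 9.75 s

9.75 s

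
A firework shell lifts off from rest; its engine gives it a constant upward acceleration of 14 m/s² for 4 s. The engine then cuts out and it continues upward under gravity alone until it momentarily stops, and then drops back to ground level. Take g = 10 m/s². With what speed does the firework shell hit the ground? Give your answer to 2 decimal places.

73.32 m/s

Phase 1 (powered ascent): v₀ = 0 m/s, a = 14 m/s².
v = v₀ + at = 0 + (14)(4) = 56.0 m/s
Δx = v₀t + ½at² = 0·4 + 0.5·14·4² = 112 m

Phase 2 (coasting upward): v₀ = 56.0 m/s, a = -10 m/s².
v = v₀ + at → t = (0 − 56.0) / -10 = 5.60 s
v² = v₀² + 2aΔx → Δx = (0² − 56.0²)/(2·-10) = 157 m

Phase 3 (free fall): v₀ = 0 m/s, a = -10 m/s².
Falls 269 m from rest: t = √(2·269/10) = 7.33 s; v = g·t = 73.3 m/s.
Impact speed = 73.3 m/s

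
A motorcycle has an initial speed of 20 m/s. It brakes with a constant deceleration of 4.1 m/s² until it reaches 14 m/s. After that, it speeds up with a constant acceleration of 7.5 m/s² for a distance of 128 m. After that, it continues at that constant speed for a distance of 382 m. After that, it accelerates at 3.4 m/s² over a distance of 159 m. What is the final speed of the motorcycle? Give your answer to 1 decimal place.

56.5 m/s

Phase 1 (decelerating): v₀ = 20.0 m/s, a = -4.1 m/s².
v = v₀ + at → t = (14 − 20.0) / -4.1 = 1.46 s
v² = v₀² + 2aΔx → Δx = (14² − 20.0²)/(2·-4.1) = 24.9 m

Phase 2 (accelerating): v₀ = 14.0 m/s, a = 7.5 m/s².
v² = v₀² + 2aΔx = 14.0² + 2·7.5·128 = 2120 → v = 46.0 m/s
t = (v − v₀)/a = (46.0 − 14.0)/7.5 = 4.27 s

Phase 3 (constant speed): v₀ = 46.0 m/s, a = 0 m/s².
Constant speed: t = d/v = 382/46.0 = 8.30 s

Phase 4 (accelerating): v₀ = 46.0 m/s, a = 3.4 m/s².
v² = v₀² + 2aΔx = 46.0² + 2·3.4·159 = 3200 → v = 56.5 m/s
t = (v − v₀)/a = (56.5 − 46.0)/3.4 = 3.10 s
Final speed = 56.5 m/s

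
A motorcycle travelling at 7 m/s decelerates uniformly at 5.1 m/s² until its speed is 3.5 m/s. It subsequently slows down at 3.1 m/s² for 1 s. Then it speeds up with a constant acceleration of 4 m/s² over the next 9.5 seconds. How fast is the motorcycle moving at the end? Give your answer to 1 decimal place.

38.4 m/s

Phase 1 (decelerating): v₀ = 7.00 m/s, a = -5.1 m/s².
v = v₀ + at → t = (3.5 − 7.00) / -5.1 = 0.686 s
v² = v₀² + 2aΔx → Δx = (3.5² − 7.00²)/(2·-5.1) = 3.60 m

Phase 2 (decelerating): v₀ = 3.50 m/s, a = -3.1 m/s².
v = v₀ + at = 3.50 + (-3.1)(1) = 0.400 m/s
Δx = v₀t + ½at² = 3.50·1 + 0.5·-3.1·1² = 1.95 m

Phase 3 (accelerating): v₀ = 0.400 m/s, a = 4 m/s².
v = v₀ + at = 0.400 + (4)(9.5) = 38.4 m/s
Δx = v₀t + ½at² = 0.400·9.5 + 0.5·4·9.5² = 184 m
Final speed = 38.4 m/s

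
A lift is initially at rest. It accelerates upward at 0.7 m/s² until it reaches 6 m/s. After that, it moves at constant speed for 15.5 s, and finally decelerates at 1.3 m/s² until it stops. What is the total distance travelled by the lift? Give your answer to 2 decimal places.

132.56 m

Phase 1 (accelerating): v₀ = 0 m/s, a = 0.7 m/s².
v = v₀ + at → t = (6 − 0) / 0.7 = 8.57 s
v² = v₀² + 2aΔx → Δx = (6² − 0²)/(2·0.7) = 25.7 m

Phase 2 (constant speed): v₀ = 6.00 m/s, a = 0 m/s².
v = v₀ + at = 6.00 + (0)(15.5) = 6.00 m/s
Δx = v₀t + ½at² = 6.00·15.5 + 0.5·0·15.5² = 93.0 m

Phase 3 (decelerating): v₀ = 6.00 m/s, a = -1.3 m/s².
v = v₀ + at → t = (0 − 6.00) / -1.3 = 4.62 s
v² = v₀² + 2aΔx → Δx = (0² − 6.00²)/(2·-1.3) = 13.8 m
Total distance = 25.7 + 93.0 + 13.8 = 133 m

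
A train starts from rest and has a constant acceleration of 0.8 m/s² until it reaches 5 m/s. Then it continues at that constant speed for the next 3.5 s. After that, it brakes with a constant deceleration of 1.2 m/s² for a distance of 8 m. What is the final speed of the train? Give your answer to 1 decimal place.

Phase 1 (accelerating): v₀ = 0 m/s, a = 0.8 m/s².
v = v₀ + at → t = (5 − 0) / 0.8 = 6.25 s
v² = v₀² + 2aΔx → Δx = (5² − 0²)/(2·0.8) = 15.6 m

Phase 2 (constant speed): v₀ = 5.00 m/s, a = 0 m/s².
v = v₀ + at = 5.00 + (0)(3.5) = 5.00 m/s
Δx = v₀t + ½at² = 5.00·3.5 + 0.5·0·3.5² = 17.5 m

Phase 3 (decelerating): v₀ = 5.00 m/s, a = -1.2 m/s².
v² = v₀² + 2aΔx = 5.00² + 2·-1.2·8 = 5.80 → v = 2.41 m/s
t = (v − v₀)/a = (2.41 − 5.00)/-1.2 = 2.16 s
Final speed = 2.41 m/s

2.4 m/s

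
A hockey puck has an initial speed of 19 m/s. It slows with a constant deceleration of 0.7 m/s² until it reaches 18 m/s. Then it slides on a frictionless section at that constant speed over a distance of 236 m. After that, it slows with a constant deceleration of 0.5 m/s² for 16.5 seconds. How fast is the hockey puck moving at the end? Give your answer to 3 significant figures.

9.75 m/s

Phase 1 (decelerating): v₀ = 19.0 m/s, a = -0.7 m/s².
v = v₀ + at → t = (18 − 19.0) / -0.7 = 1.43 s
v² = v₀² + 2aΔx → Δx = (18² − 19.0²)/(2·-0.7) = 26.4 m

Phase 2 (constant speed): v₀ = 18.0 m/s, a = 0 m/s².
Constant speed: t = d/v = 236/18.0 = 13.1 s

Phase 3 (decelerating): v₀ = 18.0 m/s, a = -0.5 m/s².
v = v₀ + at = 18.0 + (-0.5)(16.5) = 9.75 m/s
Δx = v₀t + ½at² = 18.0·16.5 + 0.5·-0.5·16.5² = 229 m
Final speed = 9.75 m/s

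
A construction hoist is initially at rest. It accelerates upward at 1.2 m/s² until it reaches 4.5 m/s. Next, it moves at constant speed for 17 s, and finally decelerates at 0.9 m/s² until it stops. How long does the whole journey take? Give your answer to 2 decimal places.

Phase 1 (accelerating): v₀ = 0 m/s, a = 1.2 m/s².
v = v₀ + at → t = (4.5 − 0) / 1.2 = 3.75 s
v² = v₀² + 2aΔx → Δx = (4.5² − 0²)/(2·1.2) = 8.44 m

Phase 2 (constant speed): v₀ = 4.50 m/s, a = 0 m/s².
v = v₀ + at = 4.50 + (0)(17) = 4.50 m/s
Δx = v₀t + ½at² = 4.50·17 + 0.5·0·17² = 76.5 m

Phase 3 (decelerating): v₀ = 4.50 m/s, a = -0.9 m/s².
v = v₀ + at → t = (0 − 4.50) / -0.9 = 5.00 s
v² = v₀² + 2aΔx → Δx = (0² − 4.50²)/(2·-0.9) = 11.2 m
Total time = 3.75 + 17.0 + 5.00 = 25.8 s

25.75 s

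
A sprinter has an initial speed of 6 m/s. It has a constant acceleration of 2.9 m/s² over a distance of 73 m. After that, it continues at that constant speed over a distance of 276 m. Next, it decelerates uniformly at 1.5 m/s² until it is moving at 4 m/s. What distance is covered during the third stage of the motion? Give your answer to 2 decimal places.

Phase 1 (accelerating): v₀ = 6.00 m/s, a = 2.9 m/s².
v² = v₀² + 2aΔx = 6.00² + 2·2.9·73 = 459 → v = 21.4 m/s
t = (v − v₀)/a = (21.4 − 6.00)/2.9 = 5.32 s

Phase 2 (constant speed): v₀ = 21.4 m/s, a = 0 m/s².
Constant speed: t = d/v = 276/21.4 = 12.9 s

Phase 3 (decelerating): v₀ = 21.4 m/s, a = -1.5 m/s².
v = v₀ + at → t = (4 − 21.4) / -1.5 = 11.6 s
v² = v₀² + 2aΔx → Δx = (4² − 21.4²)/(2·-1.5) = 148 m
Distance in phase 3 = 148 m

147.80 m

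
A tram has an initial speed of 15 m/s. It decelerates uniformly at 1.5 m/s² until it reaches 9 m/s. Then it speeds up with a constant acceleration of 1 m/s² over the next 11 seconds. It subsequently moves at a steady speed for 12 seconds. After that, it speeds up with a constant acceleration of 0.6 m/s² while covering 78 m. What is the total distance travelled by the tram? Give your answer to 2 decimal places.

Phase 1 (decelerating): v₀ = 15.0 m/s, a = -1.5 m/s².
v = v₀ + at → t = (9 − 15.0) / -1.5 = 4.00 s
v² = v₀² + 2aΔx → Δx = (9² − 15.0²)/(2·-1.5) = 48.0 m

Phase 2 (accelerating): v₀ = 9.00 m/s, a = 1 m/s².
v = v₀ + at = 9.00 + (1)(11) = 20.0 m/s
Δx = v₀t + ½at² = 9.00·11 + 0.5·1·11² = 160 m

Phase 3 (constant speed): v₀ = 20.0 m/s, a = 0 m/s².
v = v₀ + at = 20.0 + (0)(12) = 20.0 m/s
Δx = v₀t + ½at² = 20.0·12 + 0.5·0·12² = 240 m

Phase 4 (accelerating): v₀ = 20.0 m/s, a = 0.6 m/s².
v² = v₀² + 2aΔx = 20.0² + 2·0.6·78 = 494 → v = 22.2 m/s
t = (v − v₀)/a = (22.2 − 20.0)/0.6 = 3.70 s
Total distance = 48.0 + 160 + 240 + 78.0 = 526 m

525.50 m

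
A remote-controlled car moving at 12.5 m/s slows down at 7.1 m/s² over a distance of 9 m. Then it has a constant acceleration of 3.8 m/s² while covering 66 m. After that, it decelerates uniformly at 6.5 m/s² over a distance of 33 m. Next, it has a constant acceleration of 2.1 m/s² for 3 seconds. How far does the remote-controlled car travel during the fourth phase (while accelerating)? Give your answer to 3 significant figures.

39.6 m

Phase 1 (decelerating): v₀ = 12.5 m/s, a = -7.1 m/s².
v² = v₀² + 2aΔx = 12.5² + 2·-7.1·9 = 28.5 → v = 5.33 m/s
t = (v − v₀)/a = (5.33 − 12.5)/-7.1 = 1.01 s

Phase 2 (accelerating): v₀ = 5.33 m/s, a = 3.8 m/s².
v² = v₀² + 2aΔx = 5.33² + 2·3.8·66 = 530 → v = 23.0 m/s
t = (v − v₀)/a = (23.0 − 5.33)/3.8 = 4.65 s

Phase 3 (decelerating): v₀ = 23.0 m/s, a = -6.5 m/s².
v² = v₀² + 2aΔx = 23.0² + 2·-6.5·33 = 101 → v = 10.1 m/s
t = (v − v₀)/a = (10.1 − 23.0)/-6.5 = 2.00 s

Phase 4 (accelerating): v₀ = 10.1 m/s, a = 2.1 m/s².
v = v₀ + at = 10.1 + (2.1)(3) = 16.4 m/s
Δx = v₀t + ½at² = 10.1·3 + 0.5·2.1·3² = 39.6 m
Distance in phase 4 = 39.6 m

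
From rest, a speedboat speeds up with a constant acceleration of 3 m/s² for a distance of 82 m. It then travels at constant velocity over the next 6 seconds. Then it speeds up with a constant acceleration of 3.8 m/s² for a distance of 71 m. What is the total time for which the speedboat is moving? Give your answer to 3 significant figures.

16.0 s

Phase 1 (accelerating): v₀ = 0 m/s, a = 3 m/s².
v² = v₀² + 2aΔx = 0² + 2·3·82 = 492 → v = 22.2 m/s
t = (v − v₀)/a = (22.2 − 0)/3 = 7.39 s

Phase 2 (constant speed): v₀ = 22.2 m/s, a = 0 m/s².
v = v₀ + at = 22.2 + (0)(6) = 22.2 m/s
Δx = v₀t + ½at² = 22.2·6 + 0.5·0·6² = 133 m

Phase 3 (accelerating): v₀ = 22.2 m/s, a = 3.8 m/s².
v² = v₀² + 2aΔx = 22.2² + 2·3.8·71 = 1030 → v = 32.1 m/s
t = (v − v₀)/a = (32.1 − 22.2)/3.8 = 2.62 s
Total time = 7.39 + 6.00 + 2.62 = 16.0 s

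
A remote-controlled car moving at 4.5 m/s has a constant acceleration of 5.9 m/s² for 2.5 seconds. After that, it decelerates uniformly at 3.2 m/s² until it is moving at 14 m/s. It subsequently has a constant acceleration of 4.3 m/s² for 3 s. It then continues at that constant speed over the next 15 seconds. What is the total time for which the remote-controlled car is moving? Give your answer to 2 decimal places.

22.14 s

Phase 1 (accelerating): v₀ = 4.50 m/s, a = 5.9 m/s².
v = v₀ + at = 4.50 + (5.9)(2.5) = 19.2 m/s
Δx = v₀t + ½at² = 4.50·2.5 + 0.5·5.9·2.5² = 29.7 m

Phase 2 (decelerating): v₀ = 19.2 m/s, a = -3.2 m/s².
v = v₀ + at → t = (14 − 19.2) / -3.2 = 1.64 s
v² = v₀² + 2aΔx → Δx = (14² − 19.2²)/(2·-3.2) = 27.3 m

Phase 3 (accelerating): v₀ = 14.0 m/s, a = 4.3 m/s².
v = v₀ + at = 14.0 + (4.3)(3) = 26.9 m/s
Δx = v₀t + ½at² = 14.0·3 + 0.5·4.3·3² = 61.3 m

Phase 4 (constant speed): v₀ = 26.9 m/s, a = 0 m/s².
v = v₀ + at = 26.9 + (0)(15) = 26.9 m/s
Δx = v₀t + ½at² = 26.9·15 + 0.5·0·15² = 404 m
Total time = 2.50 + 1.64 + 3.00 + 15.0 = 22.1 s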